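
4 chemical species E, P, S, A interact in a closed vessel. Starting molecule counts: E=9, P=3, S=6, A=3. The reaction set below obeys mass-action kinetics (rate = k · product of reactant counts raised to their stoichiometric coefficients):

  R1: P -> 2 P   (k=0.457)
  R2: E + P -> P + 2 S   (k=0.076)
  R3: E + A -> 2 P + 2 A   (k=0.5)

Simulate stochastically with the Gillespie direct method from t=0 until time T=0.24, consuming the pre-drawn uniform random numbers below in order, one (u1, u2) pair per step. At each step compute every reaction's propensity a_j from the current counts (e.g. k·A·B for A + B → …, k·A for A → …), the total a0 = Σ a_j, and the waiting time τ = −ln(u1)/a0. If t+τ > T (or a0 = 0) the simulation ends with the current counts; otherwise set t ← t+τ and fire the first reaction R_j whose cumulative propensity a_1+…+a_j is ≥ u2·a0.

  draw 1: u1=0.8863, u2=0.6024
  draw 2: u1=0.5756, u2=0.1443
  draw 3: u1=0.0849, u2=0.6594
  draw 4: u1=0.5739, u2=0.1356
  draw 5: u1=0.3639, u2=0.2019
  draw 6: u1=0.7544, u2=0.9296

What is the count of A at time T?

A at T = 5

t=0.000: E=9 P=3 S=6 A=3
Draw 1: a1=1.371, a2=2.052, a3=13.500, a0=16.923; τ=−ln(0.8863)/16.923=0.007 → t=0.007; u2·a0=0.6024·16.923=10.194; a1+a2=3.423 < 10.194 ≤ a1+…+a3=16.923 → R3 fires; E=8 P=5 S=6 A=4
Draw 2: a1=2.285, a2=3.040, a3=16.000, a0=21.325; τ=−ln(0.5756)/21.325=0.026 → t=0.033; u2·a0=0.1443·21.325=3.077; a1=2.285 < 3.077 ≤ a1+a2=5.325 → R2 fires; E=7 P=5 S=8 A=4
Draw 3: a1=2.285, a2=2.660, a3=14.000, a0=18.945; τ=−ln(0.0849)/18.945=0.130 → t=0.163; u2·a0=0.6594·18.945=12.492; a1+a2=4.945 < 12.492 ≤ a1+…+a3=18.945 → R3 fires; E=6 P=7 S=8 A=5
Draw 4: a1=3.199, a2=3.192, a3=15.000, a0=21.391; τ=−ln(0.5739)/21.391=0.026 → t=0.189; u2·a0=0.1356·21.391=2.901 ≤ a1=3.199 → R1 fires; E=6 P=8 S=8 A=5
Draw 5: a1=3.656, a2=3.648, a3=15.000, a0=22.304; τ=−ln(0.3639)/22.304=0.045 → t=0.234; u2·a0=0.2019·22.304=4.503; a1=3.656 < 4.503 ≤ a1+a2=7.304 → R2 fires; E=5 P=8 S=10 A=5
Draw 6: a1=3.656, a2=3.040, a3=12.500, a0=19.196; τ=−ln(0.7544)/19.196=0.015 → t=0.249 > T=0.24: stop.
Read off A at T=0.24: 5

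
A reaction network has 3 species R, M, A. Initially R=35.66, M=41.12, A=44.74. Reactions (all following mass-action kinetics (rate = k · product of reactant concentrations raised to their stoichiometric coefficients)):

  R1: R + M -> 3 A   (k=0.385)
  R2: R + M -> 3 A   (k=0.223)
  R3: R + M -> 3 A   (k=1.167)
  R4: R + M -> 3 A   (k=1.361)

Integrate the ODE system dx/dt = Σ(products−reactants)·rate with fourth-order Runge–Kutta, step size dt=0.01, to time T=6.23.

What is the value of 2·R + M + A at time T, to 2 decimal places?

Value at T = 157.18

Check how each reaction changes W = 2·R + M + A (weight of products minus weight of reactants):
R1: R + M -> 3 A: (1·3) − (2·1 + 1·1) = 3 − 3 = 0
R2: R + M -> 3 A: (1·3) − (2·1 + 1·1) = 3 − 3 = 0
R3: R + M -> 3 A: (1·3) − (2·1 + 1·1) = 3 − 3 = 0
R4: R + M -> 3 A: (1·3) − (2·1 + 1·1) = 3 − 3 = 0
Every reaction leaves W unchanged, so W is conserved and no simulation is needed: W(T) = W(0) = 2·35.66 + 41.12 + 44.74 = 157.18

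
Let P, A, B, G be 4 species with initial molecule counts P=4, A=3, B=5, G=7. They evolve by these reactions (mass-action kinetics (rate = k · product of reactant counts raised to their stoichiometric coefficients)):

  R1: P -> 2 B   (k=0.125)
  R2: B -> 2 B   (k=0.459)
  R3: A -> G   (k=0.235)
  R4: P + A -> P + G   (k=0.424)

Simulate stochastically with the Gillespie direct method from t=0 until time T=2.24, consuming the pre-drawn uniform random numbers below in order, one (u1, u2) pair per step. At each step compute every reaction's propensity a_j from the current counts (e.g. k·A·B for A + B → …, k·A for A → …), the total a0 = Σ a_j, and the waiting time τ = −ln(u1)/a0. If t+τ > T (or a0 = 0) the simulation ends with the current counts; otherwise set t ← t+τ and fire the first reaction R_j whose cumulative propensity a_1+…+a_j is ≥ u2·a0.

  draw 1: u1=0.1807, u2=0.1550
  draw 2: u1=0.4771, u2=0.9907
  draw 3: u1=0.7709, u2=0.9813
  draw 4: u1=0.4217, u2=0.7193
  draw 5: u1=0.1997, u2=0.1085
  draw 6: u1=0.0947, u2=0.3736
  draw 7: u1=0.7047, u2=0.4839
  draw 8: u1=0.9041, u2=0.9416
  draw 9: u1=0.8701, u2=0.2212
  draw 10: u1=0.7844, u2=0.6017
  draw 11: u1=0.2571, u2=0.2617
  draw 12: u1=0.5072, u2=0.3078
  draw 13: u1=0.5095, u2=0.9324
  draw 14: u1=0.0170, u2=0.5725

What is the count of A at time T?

A at T = 0

t=0.000: P=4 A=3 B=5 G=7
Draw 1: a1=0.500, a2=2.295, a3=0.705, a4=5.088, a0=8.588; τ=−ln(0.1807)/8.588=0.199 → t=0.199; u2·a0=0.1550·8.588=1.331; a1=0.500 < 1.331 ≤ a1+a2=2.795 → R2 fires; P=4 A=3 B=6 G=7
Draw 2: a1=0.500, a2=2.754, a3=0.705, a4=5.088, a0=9.047; τ=−ln(0.4771)/9.047=0.082 → t=0.281; u2·a0=0.9907·9.047=8.963; a1+…+a3=3.959 < 8.963 ≤ a1+…+a4=9.047 → R4 fires; P=4 A=2 B=6 G=8
Draw 3: a1=0.500, a2=2.754, a3=0.470, a4=3.392, a0=7.116; τ=−ln(0.7709)/7.116=0.037 → t=0.318; u2·a0=0.9813·7.116=6.983; a1+…+a3=3.724 < 6.983 ≤ a1+…+a4=7.116 → R4 fires; P=4 A=1 B=6 G=9
Draw 4: a1=0.500, a2=2.754, a3=0.235, a4=1.696, a0=5.185; τ=−ln(0.4217)/5.185=0.167 → t=0.484; u2·a0=0.7193·5.185=3.730; a1+…+a3=3.489 < 3.730 ≤ a1+…+a4=5.185 → R4 fires; P=4 A=0 B=6 G=10
Draw 5: a1=0.500, a2=2.754, a3=0.000, a4=0.000, a0=3.254; τ=−ln(0.1997)/3.254=0.495 → t=0.979; u2·a0=0.1085·3.254=0.353 ≤ a1=0.500 → R1 fires; P=3 A=0 B=8 G=10
Draw 6: a1=0.375, a2=3.672, a3=0.000, a4=0.000, a0=4.047; τ=−ln(0.0947)/4.047=0.582 → t=1.562; u2·a0=0.3736·4.047=1.512; a1=0.375 < 1.512 ≤ a1+a2=4.047 → R2 fires; P=3 A=0 B=9 G=10
Draw 7: a1=0.375, a2=4.131, a3=0.000, a4=0.000, a0=4.506; τ=−ln(0.7047)/4.506=0.078 → t=1.639; u2·a0=0.4839·4.506=2.180; a1=0.375 < 2.180 ≤ a1+a2=4.506 → R2 fires; P=3 A=0 B=10 G=10
Draw 8: a1=0.375, a2=4.590, a3=0.000, a4=0.000, a0=4.965; τ=−ln(0.9041)/4.965=0.020 → t=1.660; u2·a0=0.9416·4.965=4.675; a1=0.375 < 4.675 ≤ a1+a2=4.965 → R2 fires; P=3 A=0 B=11 G=10
Draw 9: a1=0.375, a2=5.049, a3=0.000, a4=0.000, a0=5.424; τ=−ln(0.8701)/5.424=0.026 → t=1.685; u2·a0=0.2212·5.424=1.200; a1=0.375 < 1.200 ≤ a1+a2=5.424 → R2 fires; P=3 A=0 B=12 G=10
Draw 10: a1=0.375, a2=5.508, a3=0.000, a4=0.000, a0=5.883; τ=−ln(0.7844)/5.883=0.041 → t=1.727; u2·a0=0.6017·5.883=3.540; a1=0.375 < 3.540 ≤ a1+a2=5.883 → R2 fires; P=3 A=0 B=13 G=10
Draw 11: a1=0.375, a2=5.967, a3=0.000, a4=0.000, a0=6.342; τ=−ln(0.2571)/6.342=0.214 → t=1.941; u2·a0=0.2617·6.342=1.660; a1=0.375 < 1.660 ≤ a1+a2=6.342 → R2 fires; P=3 A=0 B=14 G=10
Draw 12: a1=0.375, a2=6.426, a3=0.000, a4=0.000, a0=6.801; τ=−ln(0.5072)/6.801=0.100 → t=2.040; u2·a0=0.3078·6.801=2.093; a1=0.375 < 2.093 ≤ a1+a2=6.801 → R2 fires; P=3 A=0 B=15 G=10
Draw 13: a1=0.375, a2=6.885, a3=0.000, a4=0.000, a0=7.260; τ=−ln(0.5095)/7.260=0.093 → t=2.133; u2·a0=0.9324·7.260=6.769; a1=0.375 < 6.769 ≤ a1+a2=7.260 → R2 fires; P=3 A=0 B=16 G=10
Draw 14: a1=0.375, a2=7.344, a3=0.000, a4=0.000, a0=7.719; τ=−ln(0.0170)/7.719=0.528 → t=2.661 > T=2.24: stop.
Read off A at T=2.24: 0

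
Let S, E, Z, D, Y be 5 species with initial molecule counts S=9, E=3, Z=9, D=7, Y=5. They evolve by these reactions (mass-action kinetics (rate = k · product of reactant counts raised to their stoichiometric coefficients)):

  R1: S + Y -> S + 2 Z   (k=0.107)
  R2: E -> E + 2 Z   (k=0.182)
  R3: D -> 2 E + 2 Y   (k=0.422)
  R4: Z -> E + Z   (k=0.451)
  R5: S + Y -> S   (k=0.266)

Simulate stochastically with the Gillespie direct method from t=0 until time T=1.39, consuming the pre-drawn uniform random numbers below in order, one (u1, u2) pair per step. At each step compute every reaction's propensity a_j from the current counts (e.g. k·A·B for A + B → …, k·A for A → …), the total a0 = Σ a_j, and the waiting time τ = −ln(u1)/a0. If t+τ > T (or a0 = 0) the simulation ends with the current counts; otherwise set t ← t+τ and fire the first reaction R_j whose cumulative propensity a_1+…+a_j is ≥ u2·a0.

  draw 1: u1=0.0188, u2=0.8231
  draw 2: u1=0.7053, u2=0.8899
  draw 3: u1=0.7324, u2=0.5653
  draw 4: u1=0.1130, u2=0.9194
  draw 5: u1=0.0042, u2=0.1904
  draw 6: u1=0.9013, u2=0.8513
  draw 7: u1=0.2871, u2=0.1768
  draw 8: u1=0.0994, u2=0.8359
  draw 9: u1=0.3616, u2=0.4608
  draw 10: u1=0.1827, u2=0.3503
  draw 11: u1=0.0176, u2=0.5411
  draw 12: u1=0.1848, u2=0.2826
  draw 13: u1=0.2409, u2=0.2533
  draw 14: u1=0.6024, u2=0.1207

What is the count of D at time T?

t=0.000: S=9 E=3 Z=9 D=7 Y=5
Draw 1: a1=4.815, a2=0.546, a3=2.954, a4=4.059, a5=11.970, a0=24.344; τ=−ln(0.0188)/24.344=0.163 → t=0.163; u2·a0=0.8231·24.344=20.038; a1+…+a4=12.374 < 20.038 ≤ a1+…+a5=24.344 → R5 fires; S=9 E=3 Z=9 D=7 Y=4
Draw 2: a1=3.852, a2=0.546, a3=2.954, a4=4.059, a5=9.576, a0=20.987; τ=−ln(0.7053)/20.987=0.017 → t=0.180; u2·a0=0.8899·20.987=18.676; a1+…+a4=11.411 < 18.676 ≤ a1+…+a5=20.987 → R5 fires; S=9 E=3 Z=9 D=7 Y=3
Draw 3: a1=2.889, a2=0.546, a3=2.954, a4=4.059, a5=7.182, a0=17.630; τ=−ln(0.7324)/17.630=0.018 → t=0.198; u2·a0=0.5653·17.630=9.966; a1+…+a3=6.389 < 9.966 ≤ a1+…+a4=10.448 → R4 fires; S=9 E=4 Z=9 D=7 Y=3
Draw 4: a1=2.889, a2=0.728, a3=2.954, a4=4.059, a5=7.182, a0=17.812; τ=−ln(0.1130)/17.812=0.122 → t=0.320; u2·a0=0.9194·17.812=16.376; a1+…+a4=10.630 < 16.376 ≤ a1+…+a5=17.812 → R5 fires; S=9 E=4 Z=9 D=7 Y=2
Draw 5: a1=1.926, a2=0.728, a3=2.954, a4=4.059, a5=4.788, a0=14.455; τ=−ln(0.0042)/14.455=0.379 → t=0.699; u2·a0=0.1904·14.455=2.752; a1+a2=2.654 < 2.752 ≤ a1+…+a3=5.608 → R3 fires; S=9 E=6 Z=9 D=6 Y=4
Draw 6: a1=3.852, a2=1.092, a3=2.532, a4=4.059, a5=9.576, a0=21.111; τ=−ln(0.9013)/21.111=0.005 → t=0.703; u2·a0=0.8513·21.111=17.972; a1+…+a4=11.535 < 17.972 ≤ a1+…+a5=21.111 → R5 fires; S=9 E=6 Z=9 D=6 Y=3
Draw 7: a1=2.889, a2=1.092, a3=2.532, a4=4.059, a5=7.182, a0=17.754; τ=−ln(0.2871)/17.754=0.070 → t=0.774; u2·a0=0.1768·17.754=3.139; a1=2.889 < 3.139 ≤ a1+a2=3.981 → R2 fires; S=9 E=6 Z=11 D=6 Y=3
Draw 8: a1=2.889, a2=1.092, a3=2.532, a4=4.961, a5=7.182, a0=18.656; τ=−ln(0.0994)/18.656=0.124 → t=0.898; u2·a0=0.8359·18.656=15.595; a1+…+a4=11.474 < 15.595 ≤ a1+…+a5=18.656 → R5 fires; S=9 E=6 Z=11 D=6 Y=2
Draw 9: a1=1.926, a2=1.092, a3=2.532, a4=4.961, a5=4.788, a0=15.299; τ=−ln(0.3616)/15.299=0.066 → t=0.964; u2·a0=0.4608·15.299=7.050; a1+…+a3=5.550 < 7.050 ≤ a1+…+a4=10.511 → R4 fires; S=9 E=7 Z=11 D=6 Y=2
Draw 10: a1=1.926, a2=1.274, a3=2.532, a4=4.961, a5=4.788, a0=15.481; τ=−ln(0.1827)/15.481=0.110 → t=1.074; u2·a0=0.3503·15.481=5.423; a1+a2=3.200 < 5.423 ≤ a1+…+a3=5.732 → R3 fires; S=9 E=9 Z=11 D=5 Y=4
Draw 11: a1=3.852, a2=1.638, a3=2.110, a4=4.961, a5=9.576, a0=22.137; τ=−ln(0.0176)/22.137=0.182 → t=1.256; u2·a0=0.5411·22.137=11.978; a1+…+a3=7.600 < 11.978 ≤ a1+…+a4=12.561 → R4 fires; S=9 E=10 Z=11 D=5 Y=4
Draw 12: a1=3.852, a2=1.820, a3=2.110, a4=4.961, a5=9.576, a0=22.319; τ=−ln(0.1848)/22.319=0.076 → t=1.332; u2·a0=0.2826·22.319=6.307; a1+a2=5.672 < 6.307 ≤ a1+…+a3=7.782 → R3 fires; S=9 E=12 Z=11 D=4 Y=6
Draw 13: a1=5.778, a2=2.184, a3=1.688, a4=4.961, a5=14.364, a0=28.975; τ=−ln(0.2409)/28.975=0.049 → t=1.381; u2·a0=0.2533·28.975=7.339; a1=5.778 < 7.339 ≤ a1+a2=7.962 → R2 fires; S=9 E=12 Z=13 D=4 Y=6
Draw 14: a1=5.778, a2=2.184, a3=1.688, a4=5.863, a5=14.364, a0=29.877; τ=−ln(0.6024)/29.877=0.017 → t=1.398 > T=1.39: stop.
Read off D at T=1.39: 4

D at T = 4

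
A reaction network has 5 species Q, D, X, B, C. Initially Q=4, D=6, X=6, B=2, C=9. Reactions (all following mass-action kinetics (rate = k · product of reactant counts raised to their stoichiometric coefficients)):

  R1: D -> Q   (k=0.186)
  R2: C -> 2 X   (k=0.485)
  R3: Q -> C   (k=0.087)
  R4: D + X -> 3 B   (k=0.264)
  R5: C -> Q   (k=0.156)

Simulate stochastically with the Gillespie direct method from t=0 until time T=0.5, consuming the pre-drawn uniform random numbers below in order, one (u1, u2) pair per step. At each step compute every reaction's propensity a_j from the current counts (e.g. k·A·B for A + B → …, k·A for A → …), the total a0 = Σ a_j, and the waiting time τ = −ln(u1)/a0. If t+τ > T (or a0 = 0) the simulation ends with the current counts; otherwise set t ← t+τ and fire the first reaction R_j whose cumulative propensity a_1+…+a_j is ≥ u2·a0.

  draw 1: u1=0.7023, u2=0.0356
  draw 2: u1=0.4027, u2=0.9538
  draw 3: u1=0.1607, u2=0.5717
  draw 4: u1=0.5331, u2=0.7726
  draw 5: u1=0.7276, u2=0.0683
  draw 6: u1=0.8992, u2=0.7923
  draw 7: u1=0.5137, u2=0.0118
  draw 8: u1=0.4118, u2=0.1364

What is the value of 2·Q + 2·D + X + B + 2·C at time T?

Check how each reaction changes W = 2·Q + 2·D + X + B + 2·C (weight of products minus weight of reactants):
R1: D -> Q: (2·1) − (2·1) = 2 − 2 = 0
R2: C -> 2 X: (1·2) − (2·1) = 2 − 2 = 0
R3: Q -> C: (2·1) − (2·1) = 2 − 2 = 0
R4: D + X -> 3 B: (1·3) − (2·1 + 1·1) = 3 − 3 = 0
R5: C -> Q: (2·1) − (2·1) = 2 − 2 = 0
Every reaction leaves W unchanged, so W is conserved and no simulation is needed: W(T) = W(0) = 2·4 + 2·6 + 6 + 2 + 2·9 = 46

Value at T = 46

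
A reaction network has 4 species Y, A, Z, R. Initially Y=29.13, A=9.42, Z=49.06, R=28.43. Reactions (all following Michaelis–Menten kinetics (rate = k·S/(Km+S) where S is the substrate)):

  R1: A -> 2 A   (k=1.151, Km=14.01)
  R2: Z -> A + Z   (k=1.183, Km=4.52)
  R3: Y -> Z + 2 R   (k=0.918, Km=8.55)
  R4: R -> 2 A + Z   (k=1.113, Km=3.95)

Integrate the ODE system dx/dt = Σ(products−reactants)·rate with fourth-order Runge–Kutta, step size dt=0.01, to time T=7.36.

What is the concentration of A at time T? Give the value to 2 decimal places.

RK4 with dt=0.01: 736 steps to T=7.36. Trajectory (selected grid times):
t=0.00: Y=29.13 A=9.42 Z=49.06 R=28.43
t=0.82: Y=28.55 A=12.32 Z=50.44 R=28.79
t=1.64: Y=27.97 A=15.29 Z=51.82 R=29.14
t=2.45: Y=27.40 A=18.27 Z=53.19 R=29.48
t=3.27: Y=26.83 A=21.33 Z=54.56 R=29.82
t=4.09: Y=26.26 A=24.42 Z=55.94 R=30.16
t=4.91: Y=25.70 A=27.55 Z=57.31 R=30.48
t=5.72: Y=25.14 A=30.66 Z=58.67 R=30.79
t=6.54: Y=24.58 A=33.84 Z=60.04 R=31.11
t=7.36: Y=24.02 A=37.04 Z=61.41 R=31.41
Read off A at T=7.36: 37.04

A at T = 37.04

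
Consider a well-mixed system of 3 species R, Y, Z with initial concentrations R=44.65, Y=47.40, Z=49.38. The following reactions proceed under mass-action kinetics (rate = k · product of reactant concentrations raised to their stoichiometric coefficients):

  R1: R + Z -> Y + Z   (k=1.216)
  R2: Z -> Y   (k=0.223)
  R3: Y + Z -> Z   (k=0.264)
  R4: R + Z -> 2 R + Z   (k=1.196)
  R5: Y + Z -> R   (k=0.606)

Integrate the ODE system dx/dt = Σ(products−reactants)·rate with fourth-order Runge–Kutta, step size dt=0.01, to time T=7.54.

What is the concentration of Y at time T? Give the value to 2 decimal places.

RK4 with dt=0.01: 754 steps to T=7.54. Trajectory (selected grid times):
t=0.00: R=44.65 Y=47.40 Z=49.38
t=0.84: R=92.01 Y=82.34 Z=0.00
t=1.68: R=92.01 Y=82.34 Z=0.00
t=2.51: R=92.01 Y=82.34 Z=0.00
t=3.35: R=92.01 Y=82.34 Z=0.00
t=4.19: R=92.01 Y=82.34 Z=0.00
t=5.03: R=92.01 Y=82.34 Z=0.00
t=5.86: R=92.01 Y=82.34 Z=0.00
t=6.70: R=92.01 Y=82.34 Z=0.00
t=7.54: R=92.01 Y=82.34 Z=0.00
Read off Y at T=7.54: 82.34

Y at T = 82.34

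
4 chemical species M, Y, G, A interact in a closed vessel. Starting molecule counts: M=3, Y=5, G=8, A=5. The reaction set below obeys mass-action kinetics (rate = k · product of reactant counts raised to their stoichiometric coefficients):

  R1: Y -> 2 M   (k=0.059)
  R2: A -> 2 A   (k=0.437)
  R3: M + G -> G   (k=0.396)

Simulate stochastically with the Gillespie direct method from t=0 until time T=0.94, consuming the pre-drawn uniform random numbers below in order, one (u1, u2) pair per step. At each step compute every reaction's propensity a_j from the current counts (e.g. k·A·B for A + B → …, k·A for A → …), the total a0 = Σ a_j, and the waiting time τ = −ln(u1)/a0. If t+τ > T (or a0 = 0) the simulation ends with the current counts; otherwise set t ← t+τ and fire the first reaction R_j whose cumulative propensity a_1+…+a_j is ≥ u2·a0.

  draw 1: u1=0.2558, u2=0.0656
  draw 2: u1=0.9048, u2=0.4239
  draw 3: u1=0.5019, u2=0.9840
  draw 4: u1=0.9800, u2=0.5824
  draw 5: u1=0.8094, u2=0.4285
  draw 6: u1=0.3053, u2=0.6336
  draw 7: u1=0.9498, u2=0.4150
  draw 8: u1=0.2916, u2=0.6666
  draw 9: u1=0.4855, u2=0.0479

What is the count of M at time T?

t=0.000: M=3 Y=5 G=8 A=5
Draw 1: a1=0.295, a2=2.185, a3=9.504, a0=11.984; τ=−ln(0.2558)/11.984=0.114 → t=0.114; u2·a0=0.0656·11.984=0.786; a1=0.295 < 0.786 ≤ a1+a2=2.480 → R2 fires; M=3 Y=5 G=8 A=6
Draw 2: a1=0.295, a2=2.622, a3=9.504, a0=12.421; τ=−ln(0.9048)/12.421=0.008 → t=0.122; u2·a0=0.4239·12.421=5.265; a1+a2=2.917 < 5.265 ≤ a1+…+a3=12.421 → R3 fires; M=2 Y=5 G=8 A=6
Draw 3: a1=0.295, a2=2.622, a3=6.336, a0=9.253; τ=−ln(0.5019)/9.253=0.075 → t=0.196; u2·a0=0.9840·9.253=9.105; a1+a2=2.917 < 9.105 ≤ a1+…+a3=9.253 → R3 fires; M=1 Y=5 G=8 A=6
Draw 4: a1=0.295, a2=2.622, a3=3.168, a0=6.085; τ=−ln(0.9800)/6.085=0.003 → t=0.200; u2·a0=0.5824·6.085=3.544; a1+a2=2.917 < 3.544 ≤ a1+…+a3=6.085 → R3 fires; M=0 Y=5 G=8 A=6
Draw 5: a1=0.295, a2=2.622, a3=0.000, a0=2.917; τ=−ln(0.8094)/2.917=0.072 → t=0.272; u2·a0=0.4285·2.917=1.250; a1=0.295 < 1.250 ≤ a1+a2=2.917 → R2 fires; M=0 Y=5 G=8 A=7
Draw 6: a1=0.295, a2=3.059, a3=0.000, a0=3.354; τ=−ln(0.3053)/3.354=0.354 → t=0.626; u2·a0=0.6336·3.354=2.125; a1=0.295 < 2.125 ≤ a1+a2=3.354 → R2 fires; M=0 Y=5 G=8 A=8
Draw 7: a1=0.295, a2=3.496, a3=0.000, a0=3.791; τ=−ln(0.9498)/3.791=0.014 → t=0.639; u2·a0=0.4150·3.791=1.573; a1=0.295 < 1.573 ≤ a1+a2=3.791 → R2 fires; M=0 Y=5 G=8 A=9
Draw 8: a1=0.295, a2=3.933, a3=0.000, a0=4.228; τ=−ln(0.2916)/4.228=0.291 → t=0.931; u2·a0=0.6666·4.228=2.818; a1=0.295 < 2.818 ≤ a1+a2=4.228 → R2 fires; M=0 Y=5 G=8 A=10
Draw 9: a1=0.295, a2=4.370, a3=0.000, a0=4.665; τ=−ln(0.4855)/4.665=0.155 → t=1.086 > T=0.94: stop.
Read off M at T=0.94: 0

M at T = 0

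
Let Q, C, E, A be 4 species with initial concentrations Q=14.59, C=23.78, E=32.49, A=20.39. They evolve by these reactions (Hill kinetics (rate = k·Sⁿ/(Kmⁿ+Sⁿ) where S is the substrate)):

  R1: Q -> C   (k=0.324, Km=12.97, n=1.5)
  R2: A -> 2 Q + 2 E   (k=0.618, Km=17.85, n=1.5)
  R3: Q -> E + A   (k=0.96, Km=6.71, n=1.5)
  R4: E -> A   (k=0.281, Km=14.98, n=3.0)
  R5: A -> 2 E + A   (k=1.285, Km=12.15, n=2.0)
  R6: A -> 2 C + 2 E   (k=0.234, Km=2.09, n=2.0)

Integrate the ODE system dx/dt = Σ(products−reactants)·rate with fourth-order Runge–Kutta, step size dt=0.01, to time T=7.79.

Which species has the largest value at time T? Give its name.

RK4 with dt=0.01: 779 steps to T=7.79. Trajectory (selected grid times):
t=0.00: Q=14.59 C=23.78 E=32.49 A=20.39
t=0.87: Q=14.40 C=24.34 E=35.56 A=20.75
t=1.73: Q=14.22 C=24.88 E=38.60 A=21.11
t=2.60: Q=14.05 C=25.44 E=41.69 A=21.46
t=3.46: Q=13.89 C=25.98 E=44.77 A=21.81
t=4.33: Q=13.74 C=26.53 E=47.89 A=22.16
t=5.19: Q=13.60 C=27.08 E=51.00 A=22.50
t=6.06: Q=13.47 C=27.63 E=54.15 A=22.84
t=6.92: Q=13.35 C=28.17 E=57.28 A=23.17
t=7.79: Q=13.23 C=28.72 E=60.46 A=23.50
At T=7.79: Q=13.23 C=28.72 E=60.46 A=23.50; the largest is E.

Dominant species at T: E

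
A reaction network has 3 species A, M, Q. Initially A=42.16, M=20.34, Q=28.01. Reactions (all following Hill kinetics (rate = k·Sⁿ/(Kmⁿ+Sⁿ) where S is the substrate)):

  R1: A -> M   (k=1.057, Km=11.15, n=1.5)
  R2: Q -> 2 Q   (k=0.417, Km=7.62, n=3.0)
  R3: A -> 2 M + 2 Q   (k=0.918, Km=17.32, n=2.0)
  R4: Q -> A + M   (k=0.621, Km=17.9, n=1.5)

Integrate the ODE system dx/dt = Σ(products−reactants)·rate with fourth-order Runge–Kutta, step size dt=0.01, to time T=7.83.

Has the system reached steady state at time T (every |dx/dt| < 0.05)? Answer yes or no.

Steady state at T: no

RK4 with dt=0.01: 783 steps to T=7.83. Trajectory (selected grid times):
t=0.00: A=42.16 M=20.34 Q=28.01
t=0.87: A=41.03 M=22.87 Q=29.37
t=1.74: A=39.93 M=25.39 Q=30.70
t=2.61: A=38.83 M=27.91 Q=32.02
t=3.48: A=37.76 M=30.41 Q=33.32
t=4.35: A=36.71 M=32.91 Q=34.60
t=5.22: A=35.67 M=35.39 Q=35.86
t=6.09: A=34.65 M=37.86 Q=37.11
t=6.96: A=33.64 M=40.31 Q=38.33
t=7.83: A=32.66 M=42.75 Q=39.53
Rates at T: R1=0.8812, R2=0.4140, R3=0.7165, R4=0.4760
dx/dt at T (Σ net stoichiometry × rate): A=-1.1217, M=+2.7901, Q=+1.3710
Largest |dx/dt| is |+2.7901| (M) ≥ 0.05 → not steady.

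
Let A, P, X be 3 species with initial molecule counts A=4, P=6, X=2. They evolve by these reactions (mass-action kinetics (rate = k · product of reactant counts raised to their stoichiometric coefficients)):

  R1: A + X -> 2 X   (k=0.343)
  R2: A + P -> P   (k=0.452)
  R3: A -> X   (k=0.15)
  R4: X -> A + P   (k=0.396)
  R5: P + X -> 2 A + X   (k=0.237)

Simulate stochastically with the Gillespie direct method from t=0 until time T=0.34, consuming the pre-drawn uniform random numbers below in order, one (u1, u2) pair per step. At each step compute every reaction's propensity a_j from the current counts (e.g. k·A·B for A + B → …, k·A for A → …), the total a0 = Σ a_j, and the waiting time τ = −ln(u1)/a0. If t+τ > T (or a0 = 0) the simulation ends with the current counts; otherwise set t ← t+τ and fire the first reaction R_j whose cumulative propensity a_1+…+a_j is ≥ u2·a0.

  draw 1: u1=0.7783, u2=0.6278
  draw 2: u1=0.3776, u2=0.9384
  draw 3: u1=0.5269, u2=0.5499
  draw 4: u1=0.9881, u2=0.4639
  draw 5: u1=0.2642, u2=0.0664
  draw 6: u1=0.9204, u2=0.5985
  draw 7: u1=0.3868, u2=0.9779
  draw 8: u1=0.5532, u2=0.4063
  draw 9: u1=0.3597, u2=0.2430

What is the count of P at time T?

t=0.000: A=4 P=6 X=2
Draw 1: a1=2.744, a2=10.848, a3=0.600, a4=0.792, a5=2.844, a0=17.828; τ=−ln(0.7783)/17.828=0.014 → t=0.014; u2·a0=0.6278·17.828=11.192; a1=2.744 < 11.192 ≤ a1+a2=13.592 → R2 fires; A=3 P=6 X=2
Draw 2: a1=2.058, a2=8.136, a3=0.450, a4=0.792, a5=2.844, a0=14.280; τ=−ln(0.3776)/14.280=0.068 → t=0.082; u2·a0=0.9384·14.280=13.400; a1+…+a4=11.436 < 13.400 ≤ a1+…+a5=14.280 → R5 fires; A=5 P=5 X=2
Draw 3: a1=3.430, a2=11.300, a3=0.750, a4=0.792, a5=2.370, a0=18.642; τ=−ln(0.5269)/18.642=0.034 → t=0.117; u2·a0=0.5499·18.642=10.251; a1=3.430 < 10.251 ≤ a1+a2=14.730 → R2 fires; A=4 P=5 X=2
Draw 4: a1=2.744, a2=9.040, a3=0.600, a4=0.792, a5=2.370, a0=15.546; τ=−ln(0.9881)/15.546=0.001 → t=0.117; u2·a0=0.4639·15.546=7.212; a1=2.744 < 7.212 ≤ a1+a2=11.784 → R2 fires; A=3 P=5 X=2
Draw 5: a1=2.058, a2=6.780, a3=0.450, a4=0.792, a5=2.370, a0=12.450; τ=−ln(0.2642)/12.450=0.107 → t=0.224; u2·a0=0.0664·12.450=0.827 ≤ a1=2.058 → R1 fires; A=2 P=5 X=3
Draw 6: a1=2.058, a2=4.520, a3=0.300, a4=1.188, a5=3.555, a0=11.621; τ=−ln(0.9204)/11.621=0.007 → t=0.231; u2·a0=0.5985·11.621=6.955; a1+…+a3=6.878 < 6.955 ≤ a1+…+a4=8.066 → R4 fires; A=3 P=6 X=2
Draw 7: a1=2.058, a2=8.136, a3=0.450, a4=0.792, a5=2.844, a0=14.280; τ=−ln(0.3868)/14.280=0.067 → t=0.298; u2·a0=0.9779·14.280=13.964; a1+…+a4=11.436 < 13.964 ≤ a1+…+a5=14.280 → R5 fires; A=5 P=5 X=2
Draw 8: a1=3.430, a2=11.300, a3=0.750, a4=0.792, a5=2.370, a0=18.642; τ=−ln(0.5532)/18.642=0.032 → t=0.330; u2·a0=0.4063·18.642=7.574; a1=3.430 < 7.574 ≤ a1+a2=14.730 → R2 fires; A=4 P=5 X=2
Draw 9: a1=2.744, a2=9.040, a3=0.600, a4=0.792, a5=2.370, a0=15.546; τ=−ln(0.3597)/15.546=0.066 → t=0.395 > T=0.34: stop.
Read off P at T=0.34: 5

P at T = 5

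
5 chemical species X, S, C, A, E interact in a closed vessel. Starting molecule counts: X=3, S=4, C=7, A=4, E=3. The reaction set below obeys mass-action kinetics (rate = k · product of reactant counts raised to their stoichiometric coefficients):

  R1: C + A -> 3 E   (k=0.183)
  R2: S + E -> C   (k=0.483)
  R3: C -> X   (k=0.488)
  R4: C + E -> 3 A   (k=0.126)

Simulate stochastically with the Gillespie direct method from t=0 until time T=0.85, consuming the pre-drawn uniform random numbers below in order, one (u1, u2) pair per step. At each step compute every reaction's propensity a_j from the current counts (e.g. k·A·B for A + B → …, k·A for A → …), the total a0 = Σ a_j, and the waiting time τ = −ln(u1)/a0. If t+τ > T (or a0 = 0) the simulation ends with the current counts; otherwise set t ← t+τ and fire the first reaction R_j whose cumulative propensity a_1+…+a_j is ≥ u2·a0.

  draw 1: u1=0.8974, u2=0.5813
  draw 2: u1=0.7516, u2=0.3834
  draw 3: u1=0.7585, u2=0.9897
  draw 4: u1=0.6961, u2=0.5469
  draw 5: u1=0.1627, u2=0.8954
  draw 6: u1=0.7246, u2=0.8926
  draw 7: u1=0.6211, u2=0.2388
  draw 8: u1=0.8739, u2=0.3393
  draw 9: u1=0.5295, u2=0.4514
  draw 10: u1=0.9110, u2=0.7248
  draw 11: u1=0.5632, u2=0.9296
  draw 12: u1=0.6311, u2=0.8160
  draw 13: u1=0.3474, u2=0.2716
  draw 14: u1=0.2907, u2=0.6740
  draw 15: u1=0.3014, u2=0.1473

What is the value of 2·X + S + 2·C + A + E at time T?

Value at T = 31

Check how each reaction changes W = 2·X + S + 2·C + A + E (weight of products minus weight of reactants):
R1: C + A -> 3 E: (1·3) − (2·1 + 1·1) = 3 − 3 = 0
R2: S + E -> C: (2·1) − (1·1 + 1·1) = 2 − 2 = 0
R3: C -> X: (2·1) − (2·1) = 2 − 2 = 0
R4: C + E -> 3 A: (1·3) − (2·1 + 1·1) = 3 − 3 = 0
Every reaction leaves W unchanged, so W is conserved and no simulation is needed: W(T) = W(0) = 2·3 + 4 + 2·7 + 4 + 3 = 31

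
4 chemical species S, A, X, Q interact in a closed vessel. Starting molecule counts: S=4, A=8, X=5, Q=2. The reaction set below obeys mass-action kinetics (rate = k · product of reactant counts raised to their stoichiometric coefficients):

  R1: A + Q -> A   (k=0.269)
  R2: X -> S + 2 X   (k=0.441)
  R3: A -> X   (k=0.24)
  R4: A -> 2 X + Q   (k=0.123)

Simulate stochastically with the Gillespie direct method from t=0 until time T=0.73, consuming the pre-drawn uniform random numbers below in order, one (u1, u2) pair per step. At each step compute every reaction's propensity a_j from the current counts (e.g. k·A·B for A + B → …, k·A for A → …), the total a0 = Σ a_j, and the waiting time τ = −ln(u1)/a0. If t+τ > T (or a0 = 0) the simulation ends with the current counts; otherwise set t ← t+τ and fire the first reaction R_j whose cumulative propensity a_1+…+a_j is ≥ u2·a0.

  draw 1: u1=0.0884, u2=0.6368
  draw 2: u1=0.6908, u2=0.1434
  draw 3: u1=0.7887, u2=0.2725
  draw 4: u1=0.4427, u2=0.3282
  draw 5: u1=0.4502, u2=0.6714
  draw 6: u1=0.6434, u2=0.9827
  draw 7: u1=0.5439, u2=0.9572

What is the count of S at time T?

S at T = 6

t=0.000: S=4 A=8 X=5 Q=2
Draw 1: a1=4.304, a2=2.205, a3=1.920, a4=0.984, a0=9.413; τ=−ln(0.0884)/9.413=0.258 → t=0.258; u2·a0=0.6368·9.413=5.994; a1=4.304 < 5.994 ≤ a1+a2=6.509 → R2 fires; S=5 A=8 X=6 Q=2
Draw 2: a1=4.304, a2=2.646, a3=1.920, a4=0.984, a0=9.854; τ=−ln(0.6908)/9.854=0.038 → t=0.295; u2·a0=0.1434·9.854=1.413 ≤ a1=4.304 → R1 fires; S=5 A=8 X=6 Q=1
Draw 3: a1=2.152, a2=2.646, a3=1.920, a4=0.984, a0=7.702; τ=−ln(0.7887)/7.702=0.031 → t=0.326; u2·a0=0.2725·7.702=2.099 ≤ a1=2.152 → R1 fires; S=5 A=8 X=6 Q=0
Draw 4: a1=0.000, a2=2.646, a3=1.920, a4=0.984, a0=5.550; τ=−ln(0.4427)/5.550=0.147 → t=0.473; u2·a0=0.3282·5.550=1.822; a1=0.000 < 1.822 ≤ a1+a2=2.646 → R2 fires; S=6 A=8 X=7 Q=0
Draw 5: a1=0.000, a2=3.087, a3=1.920, a4=0.984, a0=5.991; τ=−ln(0.4502)/5.991=0.133 → t=0.606; u2·a0=0.6714·5.991=4.022; a1+a2=3.087 < 4.022 ≤ a1+…+a3=5.007 → R3 fires; S=6 A=7 X=8 Q=0
Draw 6: a1=0.000, a2=3.528, a3=1.680, a4=0.861, a0=6.069; τ=−ln(0.6434)/6.069=0.073 → t=0.679; u2·a0=0.9827·6.069=5.964; a1+…+a3=5.208 < 5.964 ≤ a1+…+a4=6.069 → R4 fires; S=6 A=6 X=10 Q=1
Draw 7: a1=1.614, a2=4.410, a3=1.440, a4=0.738, a0=8.202; τ=−ln(0.5439)/8.202=0.074 → t=0.753 > T=0.73: stop.
Read off S at T=0.73: 6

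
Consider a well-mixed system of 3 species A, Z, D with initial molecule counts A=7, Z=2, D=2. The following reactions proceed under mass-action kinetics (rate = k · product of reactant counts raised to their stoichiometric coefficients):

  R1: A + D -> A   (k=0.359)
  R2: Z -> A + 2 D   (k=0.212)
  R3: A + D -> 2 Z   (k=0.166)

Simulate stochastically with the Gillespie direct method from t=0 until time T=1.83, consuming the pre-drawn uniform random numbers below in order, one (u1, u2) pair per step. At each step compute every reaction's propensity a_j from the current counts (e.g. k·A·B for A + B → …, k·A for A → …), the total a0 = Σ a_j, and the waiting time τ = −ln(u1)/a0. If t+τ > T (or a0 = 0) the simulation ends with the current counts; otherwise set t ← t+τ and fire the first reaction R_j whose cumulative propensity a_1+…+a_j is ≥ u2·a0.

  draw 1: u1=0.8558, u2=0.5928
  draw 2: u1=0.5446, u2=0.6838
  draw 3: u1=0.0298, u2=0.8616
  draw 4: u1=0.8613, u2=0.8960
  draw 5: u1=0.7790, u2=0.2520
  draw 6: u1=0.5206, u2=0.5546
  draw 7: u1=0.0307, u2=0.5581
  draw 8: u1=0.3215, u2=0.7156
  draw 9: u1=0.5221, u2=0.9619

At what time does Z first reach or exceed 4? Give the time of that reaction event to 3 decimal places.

t=0.000: A=7 Z=2 D=2
Draw 1: a1=5.026, a2=0.424, a3=2.324, a0=7.774; τ=−ln(0.8558)/7.774=0.020 → t=0.020; u2·a0=0.5928·7.774=4.608 ≤ a1=5.026 → R1 fires; A=7 Z=2 D=1
Draw 2: a1=2.513, a2=0.424, a3=1.162, a0=4.099; τ=−ln(0.5446)/4.099=0.148 → t=0.168; u2·a0=0.6838·4.099=2.803; a1=2.513 < 2.803 ≤ a1+a2=2.937 → R2 fires; A=8 Z=1 D=3
Draw 3: a1=8.616, a2=0.212, a3=3.984, a0=12.812; τ=−ln(0.0298)/12.812=0.274 → t=0.443; u2·a0=0.8616·12.812=11.039; a1+a2=8.828 < 11.039 ≤ a1+…+a3=12.812 → R3 fires; A=7 Z=3 D=2
Draw 4: a1=5.026, a2=0.636, a3=2.324, a0=7.986; τ=−ln(0.8613)/7.986=0.019 → t=0.461; u2·a0=0.8960·7.986=7.155; a1+a2=5.662 < 7.155 ≤ a1+…+a3=7.986 → R3 fires; A=6 Z=5 D=1
Draw 5: a1=2.154, a2=1.060, a3=0.996, a0=4.210; τ=−ln(0.7790)/4.210=0.059 → t=0.521; u2·a0=0.2520·4.210=1.061 ≤ a1=2.154 → R1 fires; A=6 Z=5 D=0
Draw 6: a1=0.000, a2=1.060, a3=0.000, a0=1.060; τ=−ln(0.5206)/1.060=0.616 → t=1.136; u2·a0=0.5546·1.060=0.588; a1=0.000 < 0.588 ≤ a1+a2=1.060 → R2 fires; A=7 Z=4 D=2
Draw 7: a1=5.026, a2=0.848, a3=2.324, a0=8.198; τ=−ln(0.0307)/8.198=0.425 → t=1.561; u2·a0=0.5581·8.198=4.575 ≤ a1=5.026 → R1 fires; A=7 Z=4 D=1
Draw 8: a1=2.513, a2=0.848, a3=1.162, a0=4.523; τ=−ln(0.3215)/4.523=0.251 → t=1.812; u2·a0=0.7156·4.523=3.237; a1=2.513 < 3.237 ≤ a1+a2=3.361 → R2 fires; A=8 Z=3 D=3
Draw 9: a1=8.616, a2=0.636, a3=3.984, a0=13.236; τ=−ln(0.5221)/13.236=0.049 → t=1.861 > T=1.83: stop.
Z first becomes ≥ 4 when it reaches 5 at the event at t=0.461.

Threshold first reached at t = 0.461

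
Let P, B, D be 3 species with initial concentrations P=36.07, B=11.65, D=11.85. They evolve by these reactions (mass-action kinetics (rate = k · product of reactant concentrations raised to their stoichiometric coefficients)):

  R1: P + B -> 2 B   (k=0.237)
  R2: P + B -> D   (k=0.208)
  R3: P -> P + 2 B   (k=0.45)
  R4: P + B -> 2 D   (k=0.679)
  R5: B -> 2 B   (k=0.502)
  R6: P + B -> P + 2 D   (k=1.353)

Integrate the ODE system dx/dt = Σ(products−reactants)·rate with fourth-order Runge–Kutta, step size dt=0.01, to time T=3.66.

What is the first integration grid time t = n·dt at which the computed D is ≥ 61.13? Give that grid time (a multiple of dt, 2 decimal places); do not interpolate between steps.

Threshold first reached at t = 0.50

RK4 with dt=0.01: 366 steps to T=3.66. Trajectory (selected grid times):
t=0.00: P=36.07 B=11.65 D=11.85
t=0.41: P=24.09 B=0.45 D=57.39
t=0.49: P=23.12 B=0.45 D=61.05
t=0.50: P=23.01 B=0.45 D=61.50
t=0.81: P=19.64 B=0.46 D=74.31
t=1.22: P=15.92 B=0.46 D=88.45
t=1.63: P=12.89 B=0.46 D=99.94
t=2.03: P=10.49 B=0.46 D=109.08
t=2.44: P=8.48 B=0.46 D=116.71
t=2.85: P=6.85 B=0.47 D=122.92
t=3.25: P=5.55 B=0.47 D=127.85
t=3.66: P=4.46 B=0.47 D=131.97
D(0.49)=61.051 < 61.13 but D(0.50)=61.499 ≥ 61.13, so the first grid time is t=0.50.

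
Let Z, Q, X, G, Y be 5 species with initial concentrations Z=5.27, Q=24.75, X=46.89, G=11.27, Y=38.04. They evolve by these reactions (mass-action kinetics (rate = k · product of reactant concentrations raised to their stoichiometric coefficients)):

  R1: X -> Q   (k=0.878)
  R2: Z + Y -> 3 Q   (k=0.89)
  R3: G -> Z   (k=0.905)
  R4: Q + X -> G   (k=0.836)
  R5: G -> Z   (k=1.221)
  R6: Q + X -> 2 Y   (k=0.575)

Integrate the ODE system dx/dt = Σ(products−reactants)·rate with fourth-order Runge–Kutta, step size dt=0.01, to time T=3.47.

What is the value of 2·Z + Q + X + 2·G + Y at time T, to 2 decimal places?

Check how each reaction changes W = 2·Z + Q + X + 2·G + Y (weight of products minus weight of reactants):
R1: X -> Q: (1·1) − (1·1) = 1 − 1 = 0
R2: Z + Y -> 3 Q: (1·3) − (2·1 + 1·1) = 3 − 3 = 0
R3: G -> Z: (2·1) − (2·1) = 2 − 2 = 0
R4: Q + X -> G: (2·1) − (1·1 + 1·1) = 2 − 2 = 0
R5: G -> Z: (2·1) − (2·1) = 2 − 2 = 0
R6: Q + X -> 2 Y: (1·2) − (1·1 + 1·1) = 2 − 2 = 0
Every reaction leaves W unchanged, so W is conserved and no simulation is needed: W(T) = W(0) = 2·5.27 + 24.75 + 46.89 + 2·11.27 + 38.04 = 142.76

Value at T = 142.76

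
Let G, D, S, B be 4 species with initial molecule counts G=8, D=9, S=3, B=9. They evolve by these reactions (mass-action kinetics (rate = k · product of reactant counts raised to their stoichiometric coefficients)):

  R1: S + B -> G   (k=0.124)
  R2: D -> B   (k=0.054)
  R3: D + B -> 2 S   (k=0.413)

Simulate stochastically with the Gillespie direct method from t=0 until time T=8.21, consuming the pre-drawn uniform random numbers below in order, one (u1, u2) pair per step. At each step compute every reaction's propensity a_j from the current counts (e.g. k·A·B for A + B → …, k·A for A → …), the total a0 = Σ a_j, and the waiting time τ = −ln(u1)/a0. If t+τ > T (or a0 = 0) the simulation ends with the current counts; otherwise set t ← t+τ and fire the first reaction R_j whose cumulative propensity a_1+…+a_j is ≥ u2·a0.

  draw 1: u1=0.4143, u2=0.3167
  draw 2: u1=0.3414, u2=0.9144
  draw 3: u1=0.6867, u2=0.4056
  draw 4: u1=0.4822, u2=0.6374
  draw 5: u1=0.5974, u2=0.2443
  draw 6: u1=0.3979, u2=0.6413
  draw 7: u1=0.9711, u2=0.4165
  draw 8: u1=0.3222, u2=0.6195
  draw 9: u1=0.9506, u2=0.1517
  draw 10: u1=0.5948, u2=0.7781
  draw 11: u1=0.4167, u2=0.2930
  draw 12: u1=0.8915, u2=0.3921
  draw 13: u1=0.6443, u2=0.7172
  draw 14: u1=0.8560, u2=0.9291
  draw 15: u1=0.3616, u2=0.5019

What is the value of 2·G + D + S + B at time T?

Check how each reaction changes W = 2·G + D + S + B (weight of products minus weight of reactants):
R1: S + B -> G: (2·1) − (1·1 + 1·1) = 2 − 2 = 0
R2: D -> B: (1·1) − (1·1) = 1 − 1 = 0
R3: D + B -> 2 S: (1·2) − (1·1 + 1·1) = 2 − 2 = 0
Every reaction leaves W unchanged, so W is conserved and no simulation is needed: W(T) = W(0) = 2·8 + 9 + 3 + 9 = 37

Value at T = 37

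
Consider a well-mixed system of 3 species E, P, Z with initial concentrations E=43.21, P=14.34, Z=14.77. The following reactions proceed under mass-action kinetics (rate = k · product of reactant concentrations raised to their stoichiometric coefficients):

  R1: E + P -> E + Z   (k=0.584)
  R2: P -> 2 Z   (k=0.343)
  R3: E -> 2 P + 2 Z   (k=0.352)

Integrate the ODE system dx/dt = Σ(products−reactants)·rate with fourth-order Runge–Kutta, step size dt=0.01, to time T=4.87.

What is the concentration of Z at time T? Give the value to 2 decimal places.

Z at T = 171.82

RK4 with dt=0.01: 487 steps to T=4.87. Trajectory (selected grid times):
t=0.00: E=43.21 P=14.34 Z=14.77
t=0.54: E=35.73 P=1.19 Z=58.24
t=1.08: E=29.54 P=1.18 Z=83.21
t=1.62: E=24.43 P=1.18 Z=103.89
t=2.16: E=20.20 P=1.17 Z=121.03
t=2.71: E=16.65 P=1.17 Z=135.48
t=3.25: E=13.76 P=1.16 Z=147.23
t=3.79: E=11.38 P=1.15 Z=156.98
t=4.33: E=9.41 P=1.14 Z=165.08
t=4.87: E=7.78 P=1.13 Z=171.82
Read off Z at T=4.87: 171.82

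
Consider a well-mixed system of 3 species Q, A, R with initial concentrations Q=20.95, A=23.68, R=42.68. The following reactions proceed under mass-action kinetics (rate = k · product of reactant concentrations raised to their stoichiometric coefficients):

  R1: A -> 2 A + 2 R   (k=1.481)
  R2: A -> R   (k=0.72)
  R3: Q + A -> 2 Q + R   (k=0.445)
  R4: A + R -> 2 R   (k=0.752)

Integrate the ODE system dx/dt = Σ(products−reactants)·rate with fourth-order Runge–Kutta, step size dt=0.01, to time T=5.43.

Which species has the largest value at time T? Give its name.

RK4 with dt=0.01: 543 steps to T=5.43. Trajectory (selected grid times):
t=0.00: Q=20.95 A=23.68 R=42.68
t=0.60: Q=25.78 A=0.00 R=68.43
t=1.21: Q=25.78 A=0.00 R=68.43
t=1.81: Q=25.78 A=0.00 R=68.43
t=2.41: Q=25.78 A=0.00 R=68.43
t=3.02: Q=25.78 A=0.00 R=68.43
t=3.62: Q=25.78 A=0.00 R=68.43
t=4.22: Q=25.78 A=0.00 R=68.43
t=4.83: Q=25.78 A=0.00 R=68.43
t=5.43: Q=25.78 A=0.00 R=68.43
At T=5.43: Q=25.78 A=0.00 R=68.43; the largest is R.

Dominant species at T: R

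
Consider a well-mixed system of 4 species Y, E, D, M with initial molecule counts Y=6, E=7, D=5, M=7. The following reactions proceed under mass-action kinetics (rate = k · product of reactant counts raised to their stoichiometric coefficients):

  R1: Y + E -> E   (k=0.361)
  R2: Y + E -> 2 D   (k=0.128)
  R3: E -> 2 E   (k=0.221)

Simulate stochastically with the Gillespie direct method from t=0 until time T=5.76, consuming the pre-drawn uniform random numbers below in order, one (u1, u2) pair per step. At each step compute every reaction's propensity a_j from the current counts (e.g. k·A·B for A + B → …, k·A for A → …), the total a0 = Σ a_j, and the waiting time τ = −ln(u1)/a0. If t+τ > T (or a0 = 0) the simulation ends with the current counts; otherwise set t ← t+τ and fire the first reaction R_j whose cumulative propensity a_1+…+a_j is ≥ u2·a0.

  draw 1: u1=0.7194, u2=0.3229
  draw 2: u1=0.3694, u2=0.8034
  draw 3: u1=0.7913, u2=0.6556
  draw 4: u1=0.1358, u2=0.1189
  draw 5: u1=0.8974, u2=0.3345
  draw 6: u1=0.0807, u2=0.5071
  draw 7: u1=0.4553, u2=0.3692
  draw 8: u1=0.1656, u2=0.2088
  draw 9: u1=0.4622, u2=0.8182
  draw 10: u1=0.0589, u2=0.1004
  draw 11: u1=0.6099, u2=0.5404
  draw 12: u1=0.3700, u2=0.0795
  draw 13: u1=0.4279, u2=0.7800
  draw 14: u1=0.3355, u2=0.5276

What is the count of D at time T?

D at T = 7

t=0.000: Y=6 E=7 D=5 M=7
Draw 1: a1=15.162, a2=5.376, a3=1.547, a0=22.085; τ=−ln(0.7194)/22.085=0.015 → t=0.015; u2·a0=0.3229·22.085=7.131 ≤ a1=15.162 → R1 fires; Y=5 E=7 D=5 M=7
Draw 2: a1=12.635, a2=4.480, a3=1.547, a0=18.662; τ=−ln(0.3694)/18.662=0.053 → t=0.068; u2·a0=0.8034·18.662=14.993; a1=12.635 < 14.993 ≤ a1+a2=17.115 → R2 fires; Y=4 E=6 D=7 M=7
Draw 3: a1=8.664, a2=3.072, a3=1.326, a0=13.062; τ=−ln(0.7913)/13.062=0.018 → t=0.086; u2·a0=0.6556·13.062=8.563 ≤ a1=8.664 → R1 fires; Y=3 E=6 D=7 M=7
Draw 4: a1=6.498, a2=2.304, a3=1.326, a0=10.128; τ=−ln(0.1358)/10.128=0.197 → t=0.283; u2·a0=0.1189·10.128=1.204 ≤ a1=6.498 → R1 fires; Y=2 E=6 D=7 M=7
Draw 5: a1=4.332, a2=1.536, a3=1.326, a0=7.194; τ=−ln(0.8974)/7.194=0.015 → t=0.298; u2·a0=0.3345·7.194=2.406 ≤ a1=4.332 → R1 fires; Y=1 E=6 D=7 M=7
Draw 6: a1=2.166, a2=0.768, a3=1.326, a0=4.260; τ=−ln(0.0807)/4.260=0.591 → t=0.889; u2·a0=0.5071·4.260=2.160 ≤ a1=2.166 → R1 fires; Y=0 E=6 D=7 M=7
Draw 7: a1=0.000, a2=0.000, a3=1.326, a0=1.326; τ=−ln(0.4553)/1.326=0.593 → t=1.483; u2·a0=0.3692·1.326=0.490; a1+a2=0.000 < 0.490 ≤ a1+…+a3=1.326 → R3 fires; Y=0 E=7 D=7 M=7
Draw 8: a1=0.000, a2=0.000, a3=1.547, a0=1.547; τ=−ln(0.1656)/1.547=1.162 → t=2.645; u2·a0=0.2088·1.547=0.323; a1+a2=0.000 < 0.323 ≤ a1+…+a3=1.547 → R3 fires; Y=0 E=8 D=7 M=7
Draw 9: a1=0.000, a2=0.000, a3=1.768, a0=1.768; τ=−ln(0.4622)/1.768=0.437 → t=3.081; u2·a0=0.8182·1.768=1.447; a1+a2=0.000 < 1.447 ≤ a1+…+a3=1.768 → R3 fires; Y=0 E=9 D=7 M=7
Draw 10: a1=0.000, a2=0.000, a3=1.989, a0=1.989; τ=−ln(0.0589)/1.989=1.424 → t=4.505; u2·a0=0.1004·1.989=0.200; a1+a2=0.000 < 0.200 ≤ a1+…+a3=1.989 → R3 fires; Y=0 E=10 D=7 M=7
Draw 11: a1=0.000, a2=0.000, a3=2.210, a0=2.210; τ=−ln(0.6099)/2.210=0.224 → t=4.729; u2·a0=0.5404·2.210=1.194; a1+a2=0.000 < 1.194 ≤ a1+…+a3=2.210 → R3 fires; Y=0 E=11 D=7 M=7
Draw 12: a1=0.000, a2=0.000, a3=2.431, a0=2.431; τ=−ln(0.3700)/2.431=0.409 → t=5.138; u2·a0=0.0795·2.431=0.193; a1+a2=0.000 < 0.193 ≤ a1+…+a3=2.431 → R3 fires; Y=0 E=12 D=7 M=7
Draw 13: a1=0.000, a2=0.000, a3=2.652, a0=2.652; τ=−ln(0.4279)/2.652=0.320 → t=5.458; u2·a0=0.7800·2.652=2.069; a1+a2=0.000 < 2.069 ≤ a1+…+a3=2.652 → R3 fires; Y=0 E=13 D=7 M=7
Draw 14: a1=0.000, a2=0.000, a3=2.873, a0=2.873; τ=−ln(0.3355)/2.873=0.380 → t=5.838 > T=5.76: stop.
Read off D at T=5.76: 7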